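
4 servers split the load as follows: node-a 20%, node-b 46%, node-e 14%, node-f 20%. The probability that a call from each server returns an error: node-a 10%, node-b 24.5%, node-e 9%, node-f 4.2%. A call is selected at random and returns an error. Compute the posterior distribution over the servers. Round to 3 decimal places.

node-a 0.130, node-b 0.733, node-e 0.082, node-f 0.055

Prior × likelihood for each hypothesis:
  node-a: 0.2 × 0.1 = 0.02
  node-b: 0.46 × 0.245 = 0.1127
  node-e: 0.14 × 0.09 = 0.0126
  node-f: 0.2 × 0.042 = 0.0084
Total = 0.1537.
P(node-a | error) = 0.02/0.1537 ≈ 0.130
P(node-b | error) = 0.1127/0.1537 ≈ 0.733
P(node-e | error) = 0.0126/0.1537 ≈ 0.082
P(node-f | error) = 0.0084/0.1537 ≈ 0.055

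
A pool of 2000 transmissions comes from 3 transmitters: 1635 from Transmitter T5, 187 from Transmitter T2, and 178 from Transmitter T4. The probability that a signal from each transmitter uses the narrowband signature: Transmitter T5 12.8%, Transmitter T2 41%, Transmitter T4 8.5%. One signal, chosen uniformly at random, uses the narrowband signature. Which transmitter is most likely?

Compute prior × likelihood for every hypothesis:
  Transmitter T5: 0.8175 × 0.128 = 0.10464
  Transmitter T2: 0.0935 × 0.41 = 0.038335
  Transmitter T4: 0.089 × 0.085 = 0.007565
Total = 0.15054.
Largest term belongs to Transmitter T5, so Transmitter T5 is most probable.

Transmitter T5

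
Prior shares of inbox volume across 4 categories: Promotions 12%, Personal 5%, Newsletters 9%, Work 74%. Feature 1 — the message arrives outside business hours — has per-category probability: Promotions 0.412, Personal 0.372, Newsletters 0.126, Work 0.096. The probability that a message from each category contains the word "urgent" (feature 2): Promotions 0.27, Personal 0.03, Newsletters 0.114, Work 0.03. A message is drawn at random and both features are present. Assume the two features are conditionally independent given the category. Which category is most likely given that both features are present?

Unnormalized posteriors (prior × likelihood):
  Promotions: 0.12 × 0.412 × 0.27 = 0.0133488
  Personal: 0.05 × 0.372 × 0.03 = 0.000558
  Newsletters: 0.09 × 0.126 × 0.114 = 0.00129276
  Work: 0.74 × 0.096 × 0.03 = 0.0021312
Normalizing constant = 0.01733076.
Largest term belongs to Promotions, so Promotions is most probable.

Promotions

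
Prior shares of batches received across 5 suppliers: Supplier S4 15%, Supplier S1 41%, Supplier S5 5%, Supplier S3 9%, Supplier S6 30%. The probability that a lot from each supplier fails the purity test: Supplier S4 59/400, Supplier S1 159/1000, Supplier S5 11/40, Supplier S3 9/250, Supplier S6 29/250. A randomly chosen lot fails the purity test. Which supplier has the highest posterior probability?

Supplier S1

By Bayes' rule, posterior ∝ prior × likelihood:
  Supplier S4: 0.15 × 0.1475 = 0.022125
  Supplier S1: 0.41 × 0.159 = 0.06519
  Supplier S5: 0.05 × 0.275 = 0.01375
  Supplier S3: 0.09 × 0.036 = 0.00324
  Supplier S6: 0.3 × 0.116 = 0.0348
Total = 0.139105.
Largest term belongs to Supplier S1, so Supplier S1 is most probable.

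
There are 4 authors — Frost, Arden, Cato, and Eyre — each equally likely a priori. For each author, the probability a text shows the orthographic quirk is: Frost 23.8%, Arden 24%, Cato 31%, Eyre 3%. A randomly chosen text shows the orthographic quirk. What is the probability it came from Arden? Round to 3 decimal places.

Since the prior is uniform, the posterior is proportional to the likelihood:
  Frost: 0.238
  Arden: 0.24
  Cato: 0.31
  Eyre: 0.03
Normalizing constant = 0.818.
P(Arden | evidence) = 0.24 / 0.818 ≈ 0.293.

0.293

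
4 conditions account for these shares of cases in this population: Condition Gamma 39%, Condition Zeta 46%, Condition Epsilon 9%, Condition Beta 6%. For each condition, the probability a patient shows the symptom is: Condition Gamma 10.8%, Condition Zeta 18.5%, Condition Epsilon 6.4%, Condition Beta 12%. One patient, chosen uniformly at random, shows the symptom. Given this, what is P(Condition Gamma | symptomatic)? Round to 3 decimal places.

0.300

Compute prior × likelihood for every hypothesis:
  Condition Gamma: 0.39 × 0.108 = 0.04212
  Condition Zeta: 0.46 × 0.185 = 0.0851
  Condition Epsilon: 0.09 × 0.064 = 0.00576
  Condition Beta: 0.06 × 0.12 = 0.0072
Normalizing constant = 0.14018.
P(Condition Gamma | evidence) = 0.04212 / 0.14018 ≈ 0.300.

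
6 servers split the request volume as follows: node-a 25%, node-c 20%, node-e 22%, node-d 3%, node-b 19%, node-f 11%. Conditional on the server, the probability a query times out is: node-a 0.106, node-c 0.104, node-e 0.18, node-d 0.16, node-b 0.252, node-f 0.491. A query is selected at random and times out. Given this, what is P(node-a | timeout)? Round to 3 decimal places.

0.137

Prior × likelihood for each hypothesis:
  node-a: 0.25 × 0.106 = 0.0265
  node-c: 0.2 × 0.104 = 0.0208
  node-e: 0.22 × 0.18 = 0.0396
  node-d: 0.03 × 0.16 = 0.0048
  node-b: 0.19 × 0.252 = 0.04788
  node-f: 0.11 × 0.491 = 0.05401
Total = 0.19359.
P(node-a | evidence) = 0.0265 / 0.19359 ≈ 0.137.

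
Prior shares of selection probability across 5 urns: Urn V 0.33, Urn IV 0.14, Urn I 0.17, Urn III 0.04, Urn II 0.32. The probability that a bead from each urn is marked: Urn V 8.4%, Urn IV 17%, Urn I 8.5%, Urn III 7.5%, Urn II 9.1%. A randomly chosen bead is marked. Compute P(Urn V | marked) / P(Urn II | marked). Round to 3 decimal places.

Unnormalized posteriors (prior × likelihood):
  Urn V: 0.33 × 0.084 = 0.02772
  Urn IV: 0.14 × 0.17 = 0.0238
  Urn I: 0.17 × 0.085 = 0.01445
  Urn III: 0.04 × 0.075 = 0.003
  Urn II: 0.32 × 0.091 = 0.02912
Normalizing constant = 0.09809.
The ratio is 0.02772 / 0.02912 (the normalizer cancels) = 0.952.

0.952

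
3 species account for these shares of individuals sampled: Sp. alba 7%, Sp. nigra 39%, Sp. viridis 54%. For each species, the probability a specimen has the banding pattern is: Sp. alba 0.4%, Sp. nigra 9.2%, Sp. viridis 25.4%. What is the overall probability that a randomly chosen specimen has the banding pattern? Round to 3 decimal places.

Prior × likelihood for each hypothesis:
  Sp. alba: 0.07 × 0.004 = 0.00028
  Sp. nigra: 0.39 × 0.092 = 0.03588
  Sp. viridis: 0.54 × 0.254 = 0.13716
P(banded) = 0.00028 + 0.03588 + 0.13716 = 0.17332 → 0.173.

0.173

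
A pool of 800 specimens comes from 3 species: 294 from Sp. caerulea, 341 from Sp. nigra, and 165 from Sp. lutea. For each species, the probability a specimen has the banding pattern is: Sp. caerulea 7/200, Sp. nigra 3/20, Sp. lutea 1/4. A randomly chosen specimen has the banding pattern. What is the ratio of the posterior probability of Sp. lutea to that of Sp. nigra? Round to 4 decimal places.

0.8065

By Bayes' rule, posterior ∝ prior × likelihood:
  Sp. caerulea: 0.3675 × 0.035 = 0.0128625
  Sp. nigra: 0.42625 × 0.15 = 0.0639375
  Sp. lutea: 0.20625 × 0.25 = 0.0515625
Normalizing constant = 0.1283625.
The ratio is 0.0515625 / 0.0639375 (the normalizer cancels) = 0.8065.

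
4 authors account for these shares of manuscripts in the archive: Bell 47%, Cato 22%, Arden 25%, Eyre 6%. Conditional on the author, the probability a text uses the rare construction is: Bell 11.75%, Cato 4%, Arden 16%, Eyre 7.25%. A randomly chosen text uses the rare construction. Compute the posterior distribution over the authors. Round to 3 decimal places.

Unnormalized posteriors (prior × likelihood):
  Bell: 0.47 × 0.1175 = 0.055225
  Cato: 0.22 × 0.04 = 0.0088
  Arden: 0.25 × 0.16 = 0.04
  Eyre: 0.06 × 0.0725 = 0.00435
Sum = 0.108375.
P(Bell | rare-form) = 0.055225/0.108375 ≈ 0.510
P(Cato | rare-form) = 0.0088/0.108375 ≈ 0.081
P(Arden | rare-form) = 0.04/0.108375 ≈ 0.369
P(Eyre | rare-form) = 0.00435/0.108375 ≈ 0.040
(Check: 0.510+0.081+0.369+0.040 = 1.000.)

Bell 0.510, Cato 0.081, Arden 0.369, Eyre 0.040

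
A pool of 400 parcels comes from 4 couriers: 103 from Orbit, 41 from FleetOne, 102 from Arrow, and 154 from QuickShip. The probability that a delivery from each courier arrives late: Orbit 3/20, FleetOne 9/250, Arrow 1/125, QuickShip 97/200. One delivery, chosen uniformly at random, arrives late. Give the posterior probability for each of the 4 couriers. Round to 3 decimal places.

Orbit 0.167, FleetOne 0.016, Arrow 0.009, QuickShip 0.808

Unnormalized posteriors (prior × likelihood):
  Orbit: 0.2575 × 0.15 = 0.038625
  FleetOne: 0.1025 × 0.036 = 0.00369
  Arrow: 0.255 × 0.008 = 0.00204
  QuickShip: 0.385 × 0.485 = 0.186725
Normalizing constant = 0.23108.
P(Orbit | late) = 0.038625/0.23108 ≈ 0.167
P(FleetOne | late) = 0.00369/0.23108 ≈ 0.016
P(Arrow | late) = 0.00204/0.23108 ≈ 0.009
P(QuickShip | late) = 0.186725/0.23108 ≈ 0.808
(Check: 0.167+0.016+0.009+0.808 = 1.000.)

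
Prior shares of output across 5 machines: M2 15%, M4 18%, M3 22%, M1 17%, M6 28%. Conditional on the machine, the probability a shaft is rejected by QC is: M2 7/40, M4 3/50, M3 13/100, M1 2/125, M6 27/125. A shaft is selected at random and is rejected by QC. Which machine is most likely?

By Bayes' rule, posterior ∝ prior × likelihood:
  M2: 0.15 × 0.175 = 0.02625
  M4: 0.18 × 0.06 = 0.0108
  M3: 0.22 × 0.13 = 0.0286
  M1: 0.17 × 0.016 = 0.00272
  M6: 0.28 × 0.216 = 0.06048
Sum = 0.12885.
Largest term belongs to M6, so M6 is most probable.

M6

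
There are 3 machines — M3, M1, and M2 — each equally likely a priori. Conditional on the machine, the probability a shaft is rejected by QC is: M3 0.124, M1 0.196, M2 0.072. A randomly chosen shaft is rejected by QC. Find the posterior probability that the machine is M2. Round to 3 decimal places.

0.184

With a uniform prior (1/3 each), posterior ∝ likelihood:
  M3: 0.124
  M1: 0.196
  M2: 0.072
Total = 0.392.
P(M2 | evidence) = 0.072 / 0.392 ≈ 0.184.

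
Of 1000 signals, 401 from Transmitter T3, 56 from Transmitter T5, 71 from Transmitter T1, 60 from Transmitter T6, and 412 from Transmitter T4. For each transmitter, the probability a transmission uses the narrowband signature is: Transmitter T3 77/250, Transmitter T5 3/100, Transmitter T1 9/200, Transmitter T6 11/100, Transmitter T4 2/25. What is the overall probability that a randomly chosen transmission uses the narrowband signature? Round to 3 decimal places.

0.168

Prior × likelihood for each hypothesis:
  Transmitter T3: 0.401 × 0.308 = 0.123508
  Transmitter T5: 0.056 × 0.03 = 0.00168
  Transmitter T1: 0.071 × 0.045 = 0.003195
  Transmitter T6: 0.06 × 0.11 = 0.0066
  Transmitter T4: 0.412 × 0.08 = 0.03296
P(narrowband) = 0.123508 + 0.00168 + 0.003195 + 0.0066 + 0.03296 = 0.167943 → 0.168.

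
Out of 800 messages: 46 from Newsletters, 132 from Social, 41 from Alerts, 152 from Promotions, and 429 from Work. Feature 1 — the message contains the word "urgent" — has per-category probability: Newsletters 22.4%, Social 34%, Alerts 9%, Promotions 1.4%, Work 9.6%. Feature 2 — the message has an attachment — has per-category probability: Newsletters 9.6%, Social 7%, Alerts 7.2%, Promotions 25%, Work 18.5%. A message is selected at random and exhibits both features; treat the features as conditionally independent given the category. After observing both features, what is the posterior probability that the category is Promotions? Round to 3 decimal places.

Unnormalized posteriors (prior × likelihood):
  Newsletters: 0.0575 × 0.224 × 0.096 = 0.00123648
  Social: 0.165 × 0.34 × 0.07 = 0.003927
  Alerts: 0.05125 × 0.09 × 0.072 = 0.0003321
  Promotions: 0.19 × 0.014 × 0.25 = 0.000665
  Work: 0.53625 × 0.096 × 0.185 = 0.0095238
Normalizing constant = 0.01568438.
P(Promotions | evidence) = 0.000665 / 0.01568438 ≈ 0.042.

0.042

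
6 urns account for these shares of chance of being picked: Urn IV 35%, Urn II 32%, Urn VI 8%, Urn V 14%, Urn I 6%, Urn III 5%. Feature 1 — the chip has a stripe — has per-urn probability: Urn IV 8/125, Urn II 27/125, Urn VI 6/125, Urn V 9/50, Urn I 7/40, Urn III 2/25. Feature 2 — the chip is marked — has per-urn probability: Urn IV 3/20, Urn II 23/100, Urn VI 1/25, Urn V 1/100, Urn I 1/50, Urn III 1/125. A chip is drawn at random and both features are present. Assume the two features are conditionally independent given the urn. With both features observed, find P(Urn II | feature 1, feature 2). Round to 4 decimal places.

0.7987

By Bayes' rule, posterior ∝ prior × likelihood:
  Urn IV: 0.35 × 0.064 × 0.15 = 0.00336
  Urn II: 0.32 × 0.216 × 0.23 = 0.0158976
  Urn VI: 0.08 × 0.048 × 0.04 = 0.0001536
  Urn V: 0.14 × 0.18 × 0.01 = 0.000252
  Urn I: 0.06 × 0.175 × 0.02 = 0.00021
  Urn III: 0.05 × 0.08 × 0.008 = 0.000032
Normalizing constant = 0.0199052.
P(Urn II | evidence) = 0.0158976 / 0.0199052 ≈ 0.7987.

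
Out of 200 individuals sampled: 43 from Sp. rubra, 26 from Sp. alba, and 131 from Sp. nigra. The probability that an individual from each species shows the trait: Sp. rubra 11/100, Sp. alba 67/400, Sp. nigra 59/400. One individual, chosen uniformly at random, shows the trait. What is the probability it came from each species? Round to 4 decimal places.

Compute prior × likelihood for every hypothesis:
  Sp. rubra: 0.215 × 0.11 = 0.02365
  Sp. alba: 0.13 × 0.1675 = 0.021775
  Sp. nigra: 0.655 × 0.1475 = 0.0966125
Total = 0.1420375.
P(Sp. rubra | trait) = 0.02365/0.1420375 ≈ 0.1665
P(Sp. alba | trait) = 0.021775/0.1420375 ≈ 0.1533
P(Sp. nigra | trait) = 0.0966125/0.1420375 ≈ 0.6802
(Check: 0.1665+0.1533+0.6802 = 1.0000.)

Sp. rubra 0.1665, Sp. alba 0.1533, Sp. nigra 0.6802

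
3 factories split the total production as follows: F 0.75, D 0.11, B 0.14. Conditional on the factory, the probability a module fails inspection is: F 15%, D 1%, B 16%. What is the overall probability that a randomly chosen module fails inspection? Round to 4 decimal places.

0.1360

Compute prior × likelihood for every hypothesis:
  F: 0.75 × 0.15 = 0.1125
  D: 0.11 × 0.01 = 0.0011
  B: 0.14 × 0.16 = 0.0224
P(nonconforming) = 0.1125 + 0.0011 + 0.0224 = 0.136 → 0.1360.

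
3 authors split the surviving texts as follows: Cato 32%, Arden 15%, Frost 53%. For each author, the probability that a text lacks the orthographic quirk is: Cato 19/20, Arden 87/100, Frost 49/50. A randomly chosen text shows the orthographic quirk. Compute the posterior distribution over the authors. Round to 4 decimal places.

Taking complements, P(quirk | each) = Cato 0.05, Arden 0.13, Frost 0.02.
Unnormalized posteriors (prior × likelihood):
  Cato: 0.32 × 0.05 = 0.016
  Arden: 0.15 × 0.13 = 0.0195
  Frost: 0.53 × 0.02 = 0.0106
Sum = 0.0461.
P(Cato | quirk) = 0.016/0.0461 ≈ 0.3471
P(Arden | quirk) = 0.0195/0.0461 ≈ 0.4230
P(Frost | quirk) = 0.0106/0.0461 ≈ 0.2299

Cato 0.3471, Arden 0.4230, Frost 0.2299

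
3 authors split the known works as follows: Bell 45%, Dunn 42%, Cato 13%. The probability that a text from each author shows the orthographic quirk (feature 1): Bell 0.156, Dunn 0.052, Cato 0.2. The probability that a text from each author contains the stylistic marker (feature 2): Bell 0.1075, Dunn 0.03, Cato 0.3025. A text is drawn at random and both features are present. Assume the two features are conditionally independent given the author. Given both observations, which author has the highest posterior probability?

Cato

By Bayes' rule, posterior ∝ prior × likelihood:
  Bell: 0.45 × 0.156 × 0.1075 = 0.0075465
  Dunn: 0.42 × 0.052 × 0.03 = 0.0006552
  Cato: 0.13 × 0.2 × 0.3025 = 0.007865
Total = 0.0160667.
Largest term belongs to Cato, so Cato is most probable.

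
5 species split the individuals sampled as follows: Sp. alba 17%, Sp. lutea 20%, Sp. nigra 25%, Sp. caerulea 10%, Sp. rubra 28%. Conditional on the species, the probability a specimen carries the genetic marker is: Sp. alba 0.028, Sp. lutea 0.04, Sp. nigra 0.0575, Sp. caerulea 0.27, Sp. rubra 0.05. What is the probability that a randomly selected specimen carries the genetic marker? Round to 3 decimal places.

By Bayes' rule, posterior ∝ prior × likelihood:
  Sp. alba: 0.17 × 0.028 = 0.00476
  Sp. lutea: 0.2 × 0.04 = 0.008
  Sp. nigra: 0.25 × 0.0575 = 0.014375
  Sp. caerulea: 0.1 × 0.27 = 0.027
  Sp. rubra: 0.28 × 0.05 = 0.014
P(marker) = 0.00476 + 0.008 + 0.014375 + 0.027 + 0.014 = 0.068135 → 0.068.

0.068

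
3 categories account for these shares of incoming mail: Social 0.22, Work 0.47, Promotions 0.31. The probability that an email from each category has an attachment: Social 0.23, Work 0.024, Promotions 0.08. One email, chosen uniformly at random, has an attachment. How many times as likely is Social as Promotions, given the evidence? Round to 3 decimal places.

Compute prior × likelihood for every hypothesis:
  Social: 0.22 × 0.23 = 0.0506
  Work: 0.47 × 0.024 = 0.01128
  Promotions: 0.31 × 0.08 = 0.0248
Sum = 0.08668.
The ratio is 0.0506 / 0.0248 (the normalizer cancels) = 2.040.

2.040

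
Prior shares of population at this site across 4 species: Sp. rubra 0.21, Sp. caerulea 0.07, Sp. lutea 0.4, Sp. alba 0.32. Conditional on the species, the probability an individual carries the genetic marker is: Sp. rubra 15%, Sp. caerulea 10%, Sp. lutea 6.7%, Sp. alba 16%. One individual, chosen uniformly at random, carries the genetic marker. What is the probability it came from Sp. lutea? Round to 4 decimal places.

By Bayes' rule, posterior ∝ prior × likelihood:
  Sp. rubra: 0.21 × 0.15 = 0.0315
  Sp. caerulea: 0.07 × 0.1 = 0.007
  Sp. lutea: 0.4 × 0.067 = 0.0268
  Sp. alba: 0.32 × 0.16 = 0.0512
Normalizing constant = 0.1165.
P(Sp. lutea | evidence) = 0.0268 / 0.1165 ≈ 0.2300.

0.2300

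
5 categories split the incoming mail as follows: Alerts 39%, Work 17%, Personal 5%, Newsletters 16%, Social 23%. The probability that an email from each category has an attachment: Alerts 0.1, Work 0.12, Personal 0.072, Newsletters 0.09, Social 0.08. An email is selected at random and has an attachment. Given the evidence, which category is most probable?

Alerts

Unnormalized posteriors (prior × likelihood):
  Alerts: 0.39 × 0.1 = 0.039
  Work: 0.17 × 0.12 = 0.0204
  Personal: 0.05 × 0.072 = 0.0036
  Newsletters: 0.16 × 0.09 = 0.0144
  Social: 0.23 × 0.08 = 0.0184
Normalizing constant = 0.0958.
Largest term belongs to Alerts, so Alerts is most probable.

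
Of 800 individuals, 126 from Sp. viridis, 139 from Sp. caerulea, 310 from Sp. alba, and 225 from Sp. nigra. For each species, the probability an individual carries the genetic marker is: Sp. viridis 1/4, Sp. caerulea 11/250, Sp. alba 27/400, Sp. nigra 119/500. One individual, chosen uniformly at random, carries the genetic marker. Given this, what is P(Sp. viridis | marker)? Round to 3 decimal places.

By Bayes' rule, posterior ∝ prior × likelihood:
  Sp. viridis: 0.1575 × 0.25 = 0.039375
  Sp. caerulea: 0.17375 × 0.044 = 0.007645
  Sp. alba: 0.3875 × 0.0675 = 0.02615625
  Sp. nigra: 0.28125 × 0.238 = 0.0669375
Sum = 0.14011375.
P(Sp. viridis | evidence) = 0.039375 / 0.14011375 ≈ 0.281.

0.281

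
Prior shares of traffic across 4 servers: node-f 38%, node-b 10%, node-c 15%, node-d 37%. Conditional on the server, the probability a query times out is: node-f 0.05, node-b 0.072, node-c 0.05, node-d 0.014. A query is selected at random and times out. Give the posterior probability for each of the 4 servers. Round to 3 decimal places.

Prior × likelihood for each hypothesis:
  node-f: 0.38 × 0.05 = 0.019
  node-b: 0.1 × 0.072 = 0.0072
  node-c: 0.15 × 0.05 = 0.0075
  node-d: 0.37 × 0.014 = 0.00518
Total = 0.03888.
P(node-f | timeout) = 0.019/0.03888 ≈ 0.489
P(node-b | timeout) = 0.0072/0.03888 ≈ 0.185
P(node-c | timeout) = 0.0075/0.03888 ≈ 0.193
P(node-d | timeout) = 0.00518/0.03888 ≈ 0.133
(Check: 0.489+0.185+0.193+0.133 = 1.000.)

node-f 0.489, node-b 0.185, node-c 0.193, node-d 0.133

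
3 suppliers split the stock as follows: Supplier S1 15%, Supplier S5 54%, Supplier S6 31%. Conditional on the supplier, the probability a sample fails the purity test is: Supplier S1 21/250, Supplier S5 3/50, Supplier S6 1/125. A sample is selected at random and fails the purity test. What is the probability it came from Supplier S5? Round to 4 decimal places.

0.6824

Unnormalized posteriors (prior × likelihood):
  Supplier S1: 0.15 × 0.084 = 0.0126
  Supplier S5: 0.54 × 0.06 = 0.0324
  Supplier S6: 0.31 × 0.008 = 0.00248
Sum = 0.04748.
P(Supplier S5 | evidence) = 0.0324 / 0.04748 ≈ 0.6824.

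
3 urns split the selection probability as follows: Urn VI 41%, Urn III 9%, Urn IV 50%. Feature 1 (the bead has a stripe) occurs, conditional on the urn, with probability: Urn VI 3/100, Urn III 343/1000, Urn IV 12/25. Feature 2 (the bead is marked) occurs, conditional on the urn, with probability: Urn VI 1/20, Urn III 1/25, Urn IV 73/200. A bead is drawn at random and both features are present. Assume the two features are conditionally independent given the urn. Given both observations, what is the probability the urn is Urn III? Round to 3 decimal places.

0.014

Compute prior × likelihood for every hypothesis:
  Urn VI: 0.41 × 0.03 × 0.05 = 0.000615
  Urn III: 0.09 × 0.343 × 0.04 = 0.0012348
  Urn IV: 0.5 × 0.48 × 0.365 = 0.0876
Total = 0.0894498.
P(Urn III | evidence) = 0.0012348 / 0.0894498 ≈ 0.014.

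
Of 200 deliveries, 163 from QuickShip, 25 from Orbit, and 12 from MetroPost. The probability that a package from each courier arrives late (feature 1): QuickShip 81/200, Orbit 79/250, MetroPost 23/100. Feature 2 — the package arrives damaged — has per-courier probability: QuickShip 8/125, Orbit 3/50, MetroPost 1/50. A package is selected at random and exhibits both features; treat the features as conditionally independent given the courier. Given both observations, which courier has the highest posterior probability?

QuickShip

Prior × likelihood for each hypothesis:
  QuickShip: 0.815 × 0.405 × 0.064 = 0.0211248
  Orbit: 0.125 × 0.316 × 0.06 = 0.00237
  MetroPost: 0.06 × 0.23 × 0.02 = 0.000276
Sum = 0.0237708.
Largest term belongs to QuickShip, so QuickShip is most probable.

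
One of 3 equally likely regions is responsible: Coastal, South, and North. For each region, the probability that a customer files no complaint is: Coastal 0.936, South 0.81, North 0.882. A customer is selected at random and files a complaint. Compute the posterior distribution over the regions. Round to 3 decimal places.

Taking complements, P(complaint | each) = Coastal 0.064, South 0.19, North 0.118.
With a uniform prior (1/3 each), posterior ∝ likelihood:
  Coastal: 0.064
  South: 0.19
  North: 0.118
Normalizing constant = 0.372.
P(Coastal | complaint) = 0.064/0.372 ≈ 0.172
P(South | complaint) = 0.19/0.372 ≈ 0.511
P(North | complaint) = 0.118/0.372 ≈ 0.317

Coastal 0.172, South 0.511, North 0.317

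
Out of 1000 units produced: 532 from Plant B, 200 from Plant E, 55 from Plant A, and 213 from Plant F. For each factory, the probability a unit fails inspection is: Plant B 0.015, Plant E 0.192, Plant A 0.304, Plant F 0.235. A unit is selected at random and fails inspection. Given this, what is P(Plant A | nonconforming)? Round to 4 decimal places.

Unnormalized posteriors (prior × likelihood):
  Plant B: 0.532 × 0.015 = 0.00798
  Plant E: 0.2 × 0.192 = 0.0384
  Plant A: 0.055 × 0.304 = 0.01672
  Plant F: 0.213 × 0.235 = 0.050055
Total = 0.113155.
P(Plant A | evidence) = 0.01672 / 0.113155 ≈ 0.1478.

0.1478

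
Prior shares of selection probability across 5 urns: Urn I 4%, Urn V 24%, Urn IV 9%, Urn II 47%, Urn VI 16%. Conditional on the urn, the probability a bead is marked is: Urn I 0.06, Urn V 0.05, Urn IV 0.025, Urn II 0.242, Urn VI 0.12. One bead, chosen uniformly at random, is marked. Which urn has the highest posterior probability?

Urn II

Prior × likelihood for each hypothesis:
  Urn I: 0.04 × 0.06 = 0.0024
  Urn V: 0.24 × 0.05 = 0.012
  Urn IV: 0.09 × 0.025 = 0.00225
  Urn II: 0.47 × 0.242 = 0.11374
  Urn VI: 0.16 × 0.12 = 0.0192
Total = 0.14959.
Largest term belongs to Urn II, so Urn II is most probable.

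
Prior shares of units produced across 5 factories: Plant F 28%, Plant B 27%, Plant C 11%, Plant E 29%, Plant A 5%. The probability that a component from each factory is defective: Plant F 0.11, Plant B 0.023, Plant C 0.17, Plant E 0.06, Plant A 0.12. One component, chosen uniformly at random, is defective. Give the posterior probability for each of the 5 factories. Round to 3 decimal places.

By Bayes' rule, posterior ∝ prior × likelihood:
  Plant F: 0.28 × 0.11 = 0.0308
  Plant B: 0.27 × 0.023 = 0.00621
  Plant C: 0.11 × 0.17 = 0.0187
  Plant E: 0.29 × 0.06 = 0.0174
  Plant A: 0.05 × 0.12 = 0.006
Sum = 0.07911.
P(Plant F | defective) = 0.0308/0.07911 ≈ 0.389
P(Plant B | defective) = 0.00621/0.07911 ≈ 0.078
P(Plant C | defective) = 0.0187/0.07911 ≈ 0.236
P(Plant E | defective) = 0.0174/0.07911 ≈ 0.220
P(Plant A | defective) = 0.006/0.07911 ≈ 0.076

Plant F 0.389, Plant B 0.078, Plant C 0.236, Plant E 0.220, Plant A 0.076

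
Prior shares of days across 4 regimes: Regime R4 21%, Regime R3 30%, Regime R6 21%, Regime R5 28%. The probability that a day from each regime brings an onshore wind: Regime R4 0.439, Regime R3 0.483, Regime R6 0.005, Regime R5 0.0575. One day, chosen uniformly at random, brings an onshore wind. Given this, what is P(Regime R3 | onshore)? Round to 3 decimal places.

0.570

Compute prior × likelihood for every hypothesis:
  Regime R4: 0.21 × 0.439 = 0.09219
  Regime R3: 0.3 × 0.483 = 0.1449
  Regime R6: 0.21 × 0.005 = 0.00105
  Regime R5: 0.28 × 0.0575 = 0.0161
Total = 0.25424.
P(Regime R3 | evidence) = 0.1449 / 0.25424 ≈ 0.570.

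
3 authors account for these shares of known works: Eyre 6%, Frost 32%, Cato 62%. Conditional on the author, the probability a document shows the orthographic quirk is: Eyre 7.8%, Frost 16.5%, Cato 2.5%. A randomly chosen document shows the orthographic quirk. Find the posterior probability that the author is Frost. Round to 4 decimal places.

0.7235

By Bayes' rule, posterior ∝ prior × likelihood:
  Eyre: 0.06 × 0.078 = 0.00468
  Frost: 0.32 × 0.165 = 0.0528
  Cato: 0.62 × 0.025 = 0.0155
Sum = 0.07298.
P(Frost | evidence) = 0.0528 / 0.07298 ≈ 0.7235.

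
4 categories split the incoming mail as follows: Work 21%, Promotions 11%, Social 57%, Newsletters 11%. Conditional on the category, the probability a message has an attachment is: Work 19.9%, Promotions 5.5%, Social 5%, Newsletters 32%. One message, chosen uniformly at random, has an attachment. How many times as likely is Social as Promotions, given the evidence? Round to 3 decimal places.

4.711

Unnormalized posteriors (prior × likelihood):
  Work: 0.21 × 0.199 = 0.04179
  Promotions: 0.11 × 0.055 = 0.00605
  Social: 0.57 × 0.05 = 0.0285
  Newsletters: 0.11 × 0.32 = 0.0352
Total = 0.11154.
The ratio is 0.0285 / 0.00605 (the normalizer cancels) = 4.711.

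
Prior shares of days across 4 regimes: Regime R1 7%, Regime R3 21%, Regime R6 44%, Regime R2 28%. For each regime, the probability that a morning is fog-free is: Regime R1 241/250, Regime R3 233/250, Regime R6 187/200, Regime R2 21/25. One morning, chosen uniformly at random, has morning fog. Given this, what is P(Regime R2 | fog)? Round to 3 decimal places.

0.497

Taking complements, P(fog | each) = Regime R1 0.036, Regime R3 0.068, Regime R6 0.065, Regime R2 0.16.
Unnormalized posteriors (prior × likelihood):
  Regime R1: 0.07 × 0.036 = 0.00252
  Regime R3: 0.21 × 0.068 = 0.01428
  Regime R6: 0.44 × 0.065 = 0.0286
  Regime R2: 0.28 × 0.16 = 0.0448
Total = 0.0902.
P(Regime R2 | evidence) = 0.0448 / 0.0902 ≈ 0.497.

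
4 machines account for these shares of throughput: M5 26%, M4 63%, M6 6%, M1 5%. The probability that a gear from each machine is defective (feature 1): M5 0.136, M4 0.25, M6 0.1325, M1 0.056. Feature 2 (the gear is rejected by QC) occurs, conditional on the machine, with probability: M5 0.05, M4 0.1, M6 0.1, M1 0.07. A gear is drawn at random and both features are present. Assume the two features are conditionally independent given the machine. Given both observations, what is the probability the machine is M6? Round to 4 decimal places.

By Bayes' rule, posterior ∝ prior × likelihood:
  M5: 0.26 × 0.136 × 0.05 = 0.001768
  M4: 0.63 × 0.25 × 0.1 = 0.01575
  M6: 0.06 × 0.1325 × 0.1 = 0.000795
  M1: 0.05 × 0.056 × 0.07 = 0.000196
Total = 0.018509.
P(M6 | evidence) = 0.000795 / 0.018509 ≈ 0.0430.

0.0430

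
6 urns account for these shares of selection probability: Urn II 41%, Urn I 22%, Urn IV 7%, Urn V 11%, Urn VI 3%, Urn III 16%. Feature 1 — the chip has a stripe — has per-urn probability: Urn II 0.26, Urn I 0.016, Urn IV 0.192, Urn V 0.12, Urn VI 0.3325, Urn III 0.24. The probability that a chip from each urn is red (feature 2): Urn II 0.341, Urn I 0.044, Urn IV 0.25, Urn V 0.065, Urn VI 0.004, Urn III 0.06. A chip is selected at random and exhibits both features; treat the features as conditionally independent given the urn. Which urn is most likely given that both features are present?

By Bayes' rule, posterior ∝ prior × likelihood:
  Urn II: 0.41 × 0.26 × 0.341 = 0.0363506
  Urn I: 0.22 × 0.016 × 0.044 = 0.00015488
  Urn IV: 0.07 × 0.192 × 0.25 = 0.00336
  Urn V: 0.11 × 0.12 × 0.065 = 0.000858
  Urn VI: 0.03 × 0.3325 × 0.004 = 0.0000399
  Urn III: 0.16 × 0.24 × 0.06 = 0.002304
Total = 0.04306738.
Largest term belongs to Urn II, so Urn II is most probable.

Urn II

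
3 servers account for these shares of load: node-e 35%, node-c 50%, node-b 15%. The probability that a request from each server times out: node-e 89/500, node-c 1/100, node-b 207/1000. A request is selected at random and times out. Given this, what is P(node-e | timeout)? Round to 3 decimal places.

0.633

By Bayes' rule, posterior ∝ prior × likelihood:
  node-e: 0.35 × 0.178 = 0.0623
  node-c: 0.5 × 0.01 = 0.005
  node-b: 0.15 × 0.207 = 0.03105
Sum = 0.09835.
P(node-e | evidence) = 0.0623 / 0.09835 ≈ 0.633.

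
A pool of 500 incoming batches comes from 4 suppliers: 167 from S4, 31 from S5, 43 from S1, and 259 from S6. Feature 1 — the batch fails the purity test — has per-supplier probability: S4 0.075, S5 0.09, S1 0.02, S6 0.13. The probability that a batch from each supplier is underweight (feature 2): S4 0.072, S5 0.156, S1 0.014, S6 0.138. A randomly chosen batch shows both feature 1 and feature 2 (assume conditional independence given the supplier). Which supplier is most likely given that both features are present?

S6

Compute prior × likelihood for every hypothesis:
  S4: 0.334 × 0.075 × 0.072 = 0.0018036
  S5: 0.062 × 0.09 × 0.156 = 0.00087048
  S1: 0.086 × 0.02 × 0.014 = 0.00002408
  S6: 0.518 × 0.13 × 0.138 = 0.00929292
Normalizing constant = 0.01199108.
Largest term belongs to S6, so S6 is most probable.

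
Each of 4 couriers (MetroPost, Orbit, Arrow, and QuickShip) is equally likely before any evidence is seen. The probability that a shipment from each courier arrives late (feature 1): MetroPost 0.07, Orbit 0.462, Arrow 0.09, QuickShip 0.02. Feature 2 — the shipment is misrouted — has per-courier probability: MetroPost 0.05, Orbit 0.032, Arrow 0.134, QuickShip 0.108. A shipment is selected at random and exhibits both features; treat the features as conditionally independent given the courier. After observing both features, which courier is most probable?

With a uniform prior (1/4 each), posterior ∝ likelihood:
  MetroPost: 0.07 × 0.05 = 0.0035
  Orbit: 0.462 × 0.032 = 0.014784
  Arrow: 0.09 × 0.134 = 0.01206
  QuickShip: 0.02 × 0.108 = 0.00216
Sum = 0.032504.
Largest term belongs to Orbit, so Orbit is most probable.

Orbit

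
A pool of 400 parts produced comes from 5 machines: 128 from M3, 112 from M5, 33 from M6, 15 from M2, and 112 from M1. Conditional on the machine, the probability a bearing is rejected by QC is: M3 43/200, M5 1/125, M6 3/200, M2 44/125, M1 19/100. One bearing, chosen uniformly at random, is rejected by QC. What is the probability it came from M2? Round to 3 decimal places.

0.095

By Bayes' rule, posterior ∝ prior × likelihood:
  M3: 0.32 × 0.215 = 0.0688
  M5: 0.28 × 0.008 = 0.00224
  M6: 0.0825 × 0.015 = 0.0012375
  M2: 0.0375 × 0.352 = 0.0132
  M1: 0.28 × 0.19 = 0.0532
Sum = 0.1386775.
P(M2 | evidence) = 0.0132 / 0.1386775 ≈ 0.095.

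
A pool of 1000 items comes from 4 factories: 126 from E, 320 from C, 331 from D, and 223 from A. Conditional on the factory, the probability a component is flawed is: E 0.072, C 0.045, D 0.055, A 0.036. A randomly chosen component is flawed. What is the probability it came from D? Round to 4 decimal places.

0.3663

Compute prior × likelihood for every hypothesis:
  E: 0.126 × 0.072 = 0.009072
  C: 0.32 × 0.045 = 0.0144
  D: 0.331 × 0.055 = 0.018205
  A: 0.223 × 0.036 = 0.008028
Total = 0.049705.
P(D | evidence) = 0.018205 / 0.049705 ≈ 0.3663.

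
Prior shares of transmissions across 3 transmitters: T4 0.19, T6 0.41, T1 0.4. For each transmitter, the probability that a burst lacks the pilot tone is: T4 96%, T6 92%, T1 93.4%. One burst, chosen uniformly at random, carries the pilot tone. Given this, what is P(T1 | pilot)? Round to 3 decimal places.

0.395

Taking complements, P(pilot | each) = T4 0.04, T6 0.08, T1 0.066.
Unnormalized posteriors (prior × likelihood):
  T4: 0.19 × 0.04 = 0.0076
  T6: 0.41 × 0.08 = 0.0328
  T1: 0.4 × 0.066 = 0.0264
Total = 0.0668.
P(T1 | evidence) = 0.0264 / 0.0668 ≈ 0.395.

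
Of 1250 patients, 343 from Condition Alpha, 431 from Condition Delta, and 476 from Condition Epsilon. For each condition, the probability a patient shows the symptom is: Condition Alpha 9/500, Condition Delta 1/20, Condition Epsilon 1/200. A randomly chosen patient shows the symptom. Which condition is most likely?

Compute prior × likelihood for every hypothesis:
  Condition Alpha: 0.2744 × 0.018 = 0.0049392
  Condition Delta: 0.3448 × 0.05 = 0.01724
  Condition Epsilon: 0.3808 × 0.005 = 0.001904
Normalizing constant = 0.0240832.
Largest term belongs to Condition Delta, so Condition Delta is most probable.

Condition Delta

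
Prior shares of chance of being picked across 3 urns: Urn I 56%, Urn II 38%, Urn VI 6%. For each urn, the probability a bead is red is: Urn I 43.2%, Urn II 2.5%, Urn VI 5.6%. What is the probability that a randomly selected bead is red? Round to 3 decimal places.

Compute prior × likelihood for every hypothesis:
  Urn I: 0.56 × 0.432 = 0.24192
  Urn II: 0.38 × 0.025 = 0.0095
  Urn VI: 0.06 × 0.056 = 0.00336
P(red) = 0.24192 + 0.0095 + 0.00336 = 0.25478 → 0.255.

0.255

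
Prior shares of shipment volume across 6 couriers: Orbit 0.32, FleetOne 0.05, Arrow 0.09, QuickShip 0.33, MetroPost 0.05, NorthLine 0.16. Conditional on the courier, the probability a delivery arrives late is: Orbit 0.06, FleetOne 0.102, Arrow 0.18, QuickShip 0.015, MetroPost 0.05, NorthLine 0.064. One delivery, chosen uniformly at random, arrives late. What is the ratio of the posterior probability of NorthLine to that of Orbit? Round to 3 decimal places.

By Bayes' rule, posterior ∝ prior × likelihood:
  Orbit: 0.32 × 0.06 = 0.0192
  FleetOne: 0.05 × 0.102 = 0.0051
  Arrow: 0.09 × 0.18 = 0.0162
  QuickShip: 0.33 × 0.015 = 0.00495
  MetroPost: 0.05 × 0.05 = 0.0025
  NorthLine: 0.16 × 0.064 = 0.01024
Sum = 0.05819.
The ratio is 0.01024 / 0.0192 (the normalizer cancels) = 0.533.

0.533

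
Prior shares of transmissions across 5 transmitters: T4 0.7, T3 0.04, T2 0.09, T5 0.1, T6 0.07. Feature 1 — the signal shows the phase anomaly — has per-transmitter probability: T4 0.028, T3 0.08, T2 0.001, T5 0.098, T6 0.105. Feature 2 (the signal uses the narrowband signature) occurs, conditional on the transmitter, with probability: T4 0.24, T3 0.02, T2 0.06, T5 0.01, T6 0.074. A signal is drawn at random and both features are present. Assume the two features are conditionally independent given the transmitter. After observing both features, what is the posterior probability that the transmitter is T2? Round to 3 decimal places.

0.001

Compute prior × likelihood for every hypothesis:
  T4: 0.7 × 0.028 × 0.24 = 0.004704
  T3: 0.04 × 0.08 × 0.02 = 0.000064
  T2: 0.09 × 0.001 × 0.06 = 0.0000054
  T5: 0.1 × 0.098 × 0.01 = 0.000098
  T6: 0.07 × 0.105 × 0.074 = 0.0005439
Normalizing constant = 0.0054153.
P(T2 | evidence) = 0.0000054 / 0.0054153 ≈ 0.001.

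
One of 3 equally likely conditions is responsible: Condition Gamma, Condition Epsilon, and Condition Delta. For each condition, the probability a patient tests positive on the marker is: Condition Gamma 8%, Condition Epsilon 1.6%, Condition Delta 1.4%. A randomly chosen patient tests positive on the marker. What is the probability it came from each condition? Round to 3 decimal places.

With a uniform prior (1/3 each), posterior ∝ likelihood:
  Condition Gamma: 0.08
  Condition Epsilon: 0.016
  Condition Delta: 0.014
Normalizing constant = 0.11.
P(Condition Gamma | marker-positive) = 0.08/0.11 ≈ 0.727
P(Condition Epsilon | marker-positive) = 0.016/0.11 ≈ 0.145
P(Condition Delta | marker-positive) = 0.014/0.11 ≈ 0.127

Condition Gamma 0.727, Condition Epsilon 0.145, Condition Delta 0.127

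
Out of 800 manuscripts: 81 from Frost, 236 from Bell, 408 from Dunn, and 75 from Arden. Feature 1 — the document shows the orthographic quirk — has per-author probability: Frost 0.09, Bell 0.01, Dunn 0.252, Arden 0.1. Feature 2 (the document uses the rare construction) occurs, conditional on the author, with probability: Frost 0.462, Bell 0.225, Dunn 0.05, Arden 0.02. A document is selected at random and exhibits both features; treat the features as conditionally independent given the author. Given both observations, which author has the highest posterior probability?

Compute prior × likelihood for every hypothesis:
  Frost: 0.10125 × 0.09 × 0.462 = 0.004209975
  Bell: 0.295 × 0.01 × 0.225 = 0.00066375
  Dunn: 0.51 × 0.252 × 0.05 = 0.006426
  Arden: 0.09375 × 0.1 × 0.02 = 0.0001875
Total = 0.011487225.
Largest term belongs to Dunn, so Dunn is most probable.

Dunn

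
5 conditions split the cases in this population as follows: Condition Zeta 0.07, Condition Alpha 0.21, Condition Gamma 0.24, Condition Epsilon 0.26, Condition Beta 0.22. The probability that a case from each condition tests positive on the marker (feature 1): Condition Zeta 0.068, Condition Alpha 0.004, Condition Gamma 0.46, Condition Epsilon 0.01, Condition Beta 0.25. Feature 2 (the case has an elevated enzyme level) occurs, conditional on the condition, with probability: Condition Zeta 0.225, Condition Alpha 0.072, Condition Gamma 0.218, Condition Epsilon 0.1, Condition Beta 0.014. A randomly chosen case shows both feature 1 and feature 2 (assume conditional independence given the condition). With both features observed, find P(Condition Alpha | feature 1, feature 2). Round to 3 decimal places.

Unnormalized posteriors (prior × likelihood):
  Condition Zeta: 0.07 × 0.068 × 0.225 = 0.001071
  Condition Alpha: 0.21 × 0.004 × 0.072 = 0.00006048
  Condition Gamma: 0.24 × 0.46 × 0.218 = 0.0240672
  Condition Epsilon: 0.26 × 0.01 × 0.1 = 0.00026
  Condition Beta: 0.22 × 0.25 × 0.014 = 0.00077
Total = 0.02622868.
P(Condition Alpha | evidence) = 0.00006048 / 0.02622868 ≈ 0.002.

0.002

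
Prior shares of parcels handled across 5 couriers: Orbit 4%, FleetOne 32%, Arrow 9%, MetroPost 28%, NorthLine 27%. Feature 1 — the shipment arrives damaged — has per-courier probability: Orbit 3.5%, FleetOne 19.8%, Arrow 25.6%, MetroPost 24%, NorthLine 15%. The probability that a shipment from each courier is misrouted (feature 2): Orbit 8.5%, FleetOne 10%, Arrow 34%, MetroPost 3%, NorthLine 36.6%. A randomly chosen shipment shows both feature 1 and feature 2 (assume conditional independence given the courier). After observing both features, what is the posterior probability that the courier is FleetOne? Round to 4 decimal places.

0.2035

By Bayes' rule, posterior ∝ prior × likelihood:
  Orbit: 0.04 × 0.035 × 0.085 = 0.000119
  FleetOne: 0.32 × 0.198 × 0.1 = 0.006336
  Arrow: 0.09 × 0.256 × 0.34 = 0.0078336
  MetroPost: 0.28 × 0.24 × 0.03 = 0.002016
  NorthLine: 0.27 × 0.15 × 0.366 = 0.014823
Normalizing constant = 0.0311276.
P(FleetOne | evidence) = 0.006336 / 0.0311276 ≈ 0.2035.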